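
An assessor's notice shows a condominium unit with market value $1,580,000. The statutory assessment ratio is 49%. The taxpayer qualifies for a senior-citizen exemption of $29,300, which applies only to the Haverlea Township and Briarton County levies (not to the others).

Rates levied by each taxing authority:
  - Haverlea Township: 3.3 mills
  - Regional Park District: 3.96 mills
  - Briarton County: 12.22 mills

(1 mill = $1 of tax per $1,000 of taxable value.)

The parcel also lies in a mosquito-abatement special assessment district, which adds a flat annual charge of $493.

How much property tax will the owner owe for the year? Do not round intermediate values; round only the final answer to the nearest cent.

$15,119.68

Assessed value = $1,580,000 × 0.49 = $774,200
Haverlea Township: ($774,200 − $29,300) × 0.0033 = $744,900 × 0.0033 = $2,458.17
Regional Park District: $774,200 × 0.00396 = $3,065.832
Briarton County: ($774,200 − $29,300) × 0.01222 = $744,900 × 0.01222 = $9,102.678
Levies subtotal = $14,626.68
Total = $14,626.68 + $493 = $15,119.68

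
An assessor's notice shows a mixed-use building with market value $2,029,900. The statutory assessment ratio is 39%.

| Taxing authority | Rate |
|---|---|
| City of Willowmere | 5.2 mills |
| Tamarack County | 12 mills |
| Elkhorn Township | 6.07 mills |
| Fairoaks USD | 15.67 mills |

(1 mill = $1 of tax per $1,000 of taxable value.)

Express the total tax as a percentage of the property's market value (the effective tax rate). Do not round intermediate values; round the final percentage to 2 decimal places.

1.52%

Assessed value = $2,029,900 × 0.39 = $791,661
City of Willowmere: $791,661 × 0.0052 = $4,116.6372
Tamarack County: $791,661 × 0.012 = $9,499.932
Elkhorn Township: $791,661 × 0.00607 = $4,805.38227
Fairoaks USD: $791,661 × 0.01567 = $12,405.32787
Total tax = $30,827.27934
Effective rate = $30,827.27934 ÷ $2,029,900 = 1.52% of market value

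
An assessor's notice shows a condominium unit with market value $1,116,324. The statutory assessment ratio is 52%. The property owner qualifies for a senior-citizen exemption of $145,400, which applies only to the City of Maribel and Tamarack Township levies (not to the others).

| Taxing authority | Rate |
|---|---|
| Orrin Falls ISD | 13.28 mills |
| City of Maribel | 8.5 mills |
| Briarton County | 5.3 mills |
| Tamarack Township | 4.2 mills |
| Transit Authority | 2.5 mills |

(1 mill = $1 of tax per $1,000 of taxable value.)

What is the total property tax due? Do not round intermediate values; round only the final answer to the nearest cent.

$17,762.32

Assessed value = $1,116,324 × 0.52 = $580,488.48
Orrin Falls ISD: $580,488.48 × 0.01328 = $7,708.8870144
City of Maribel: ($580,488.48 − $145,400) × 0.0085 = $435,088.48 × 0.0085 = $3,698.25208
Briarton County: $580,488.48 × 0.0053 = $3,076.588944
Tamarack Township: ($580,488.48 − $145,400) × 0.0042 = $435,088.48 × 0.0042 = $1,827.371616
Transit Authority: $580,488.48 × 0.0025 = $1,451.2212
Total = $17,762.3208544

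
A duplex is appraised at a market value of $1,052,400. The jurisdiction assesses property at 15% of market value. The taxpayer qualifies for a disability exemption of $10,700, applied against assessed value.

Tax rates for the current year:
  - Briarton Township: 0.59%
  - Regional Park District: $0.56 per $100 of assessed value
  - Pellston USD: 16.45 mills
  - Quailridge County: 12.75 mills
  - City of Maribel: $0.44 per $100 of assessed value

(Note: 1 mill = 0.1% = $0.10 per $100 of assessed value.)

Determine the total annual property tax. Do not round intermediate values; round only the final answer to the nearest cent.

Assessed value = $1,052,400 × 0.15 = $157,860
Taxable value = $157,860 − $10,700 = $147,160
Briarton Township: $147,160 × 0.0059 = $868.244
Regional Park District: $147,160 × 0.0056 = $824.096
Pellston USD: $147,160 × 0.01645 = $2,420.782
Quailridge County: $147,160 × 0.01275 = $1,876.29
City of Maribel: $147,160 × 0.0044 = $647.504
Total = $6,636.916

$6,636.92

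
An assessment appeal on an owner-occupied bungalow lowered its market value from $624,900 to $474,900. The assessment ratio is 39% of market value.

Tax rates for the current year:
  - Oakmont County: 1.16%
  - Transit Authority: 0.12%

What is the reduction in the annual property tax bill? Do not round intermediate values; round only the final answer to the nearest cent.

$748.80

Old assessed value = $624,900 × 0.39 = $243,711
New assessed value = $474,900 × 0.39 = $185,211
Combined rate = 0.0116 + 0.0012 = 0.0128
Old tax = $243,711 × 0.0128 = $3,119.5008
New tax = $185,211 × 0.0128 = $2,370.7008
Reduction = $3,119.5008 − $2,370.7008 = $748.8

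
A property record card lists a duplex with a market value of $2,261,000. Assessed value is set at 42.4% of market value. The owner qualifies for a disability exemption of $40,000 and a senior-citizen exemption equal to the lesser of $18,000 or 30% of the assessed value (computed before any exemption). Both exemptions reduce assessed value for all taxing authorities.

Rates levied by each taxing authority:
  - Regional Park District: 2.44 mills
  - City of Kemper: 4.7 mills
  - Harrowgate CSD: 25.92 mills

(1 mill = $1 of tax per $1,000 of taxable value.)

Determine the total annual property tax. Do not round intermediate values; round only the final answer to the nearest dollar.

$29,776

Assessed value = $2,261,000 × 0.424 = $958,664
Senior-citizen exemption = min($18,000, 30% × $958,664) = min($18,000, $287,599.2) = $18,000 (dollar cap binds)
Taxable value = $958,664 − $40,000 − $18,000 = $900,664
Regional Park District: $900,664 × 0.00244 = $2,197.62016
City of Kemper: $900,664 × 0.0047 = $4,233.1208
Harrowgate CSD: $900,664 × 0.02592 = $23,345.21088
Total = $29,775.95184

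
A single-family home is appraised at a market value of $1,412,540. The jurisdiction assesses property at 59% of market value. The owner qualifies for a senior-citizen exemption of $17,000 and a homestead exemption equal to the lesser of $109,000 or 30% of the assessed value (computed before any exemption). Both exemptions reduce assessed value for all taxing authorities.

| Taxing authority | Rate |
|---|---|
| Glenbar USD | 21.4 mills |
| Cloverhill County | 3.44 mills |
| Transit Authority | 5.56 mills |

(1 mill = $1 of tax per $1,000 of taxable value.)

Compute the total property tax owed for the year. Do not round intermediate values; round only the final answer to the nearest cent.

$21,504.92

Assessed value = $1,412,540 × 0.59 = $833,398.6
Homestead exemption = min($109,000, 30% × $833,398.6) = min($109,000, $250,019.58) = $109,000 (dollar cap binds)
Taxable value = $833,398.6 − $17,000 − $109,000 = $707,398.6
Glenbar USD: $707,398.6 × 0.0214 = $15,138.33004
Cloverhill County: $707,398.6 × 0.00344 = $2,433.451184
Transit Authority: $707,398.6 × 0.00556 = $3,933.136216
Total = $21,504.91744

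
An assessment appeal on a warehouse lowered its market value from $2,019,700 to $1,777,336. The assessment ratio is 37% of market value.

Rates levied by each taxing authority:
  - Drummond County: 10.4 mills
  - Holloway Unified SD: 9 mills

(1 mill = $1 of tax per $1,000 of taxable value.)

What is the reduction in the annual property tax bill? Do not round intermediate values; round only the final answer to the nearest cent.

$1,739.69

Old assessed value = $2,019,700 × 0.37 = $747,289
New assessed value = $1,777,336 × 0.37 = $657,614.32
Combined rate = 0.0104 + 0.009 = 0.0194
Old tax = $747,289 × 0.0194 = $14,497.4066
New tax = $657,614.32 × 0.0194 = $12,757.717808
Reduction = $14,497.4066 − $12,757.717808 = $1,739.688792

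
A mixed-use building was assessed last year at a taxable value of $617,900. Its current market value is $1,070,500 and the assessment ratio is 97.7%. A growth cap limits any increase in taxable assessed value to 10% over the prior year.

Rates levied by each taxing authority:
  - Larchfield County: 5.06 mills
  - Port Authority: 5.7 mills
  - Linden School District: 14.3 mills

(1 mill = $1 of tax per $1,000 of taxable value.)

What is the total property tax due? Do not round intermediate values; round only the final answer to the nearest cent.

$17,033.03

Uncapped assessed value = $1,070,500 × 0.977 = $1,045,878.5
Cap limit = $617,900 × 1.1 = $679,690
Taxable assessed value = min($1,045,878.5, $679,690) = $679,690 (cap binds)
Larchfield County: $679,690 × 0.00506 = $3,439.2314
Port Authority: $679,690 × 0.0057 = $3,874.233
Linden School District: $679,690 × 0.0143 = $9,719.567
Total = $17,033.0314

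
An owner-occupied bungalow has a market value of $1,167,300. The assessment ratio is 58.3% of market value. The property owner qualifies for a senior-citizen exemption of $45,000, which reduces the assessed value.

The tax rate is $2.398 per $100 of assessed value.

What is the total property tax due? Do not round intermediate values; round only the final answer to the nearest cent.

$15,240.15

Assessed value = $1,167,300 × 0.583 = $680,535.9
Taxable value = $680,535.9 − $45,000 = $635,535.9
Tax = $635,535.9 × 0.02398 = $15,240.150882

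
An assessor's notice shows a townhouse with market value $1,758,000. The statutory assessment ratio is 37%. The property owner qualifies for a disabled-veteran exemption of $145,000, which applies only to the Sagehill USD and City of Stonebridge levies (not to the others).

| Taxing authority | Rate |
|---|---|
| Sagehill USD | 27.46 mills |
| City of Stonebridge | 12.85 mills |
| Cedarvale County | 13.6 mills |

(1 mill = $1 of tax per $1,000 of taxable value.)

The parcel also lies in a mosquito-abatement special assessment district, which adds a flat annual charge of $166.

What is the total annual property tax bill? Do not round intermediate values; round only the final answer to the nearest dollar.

Assessed value = $1,758,000 × 0.37 = $650,460
Sagehill USD: ($650,460 − $145,000) × 0.02746 = $505,460 × 0.02746 = $13,879.9316
City of Stonebridge: ($650,460 − $145,000) × 0.01285 = $505,460 × 0.01285 = $6,495.161
Cedarvale County: $650,460 × 0.0136 = $8,846.256
Levies subtotal = $29,221.3486
Total = $29,221.3486 + $166 = $29,387.3486

$29,387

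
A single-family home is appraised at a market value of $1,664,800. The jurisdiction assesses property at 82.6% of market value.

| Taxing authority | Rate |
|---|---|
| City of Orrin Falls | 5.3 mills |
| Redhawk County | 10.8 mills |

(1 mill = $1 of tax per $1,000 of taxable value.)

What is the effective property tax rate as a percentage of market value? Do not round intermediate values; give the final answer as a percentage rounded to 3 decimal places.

Assessed value = $1,664,800 × 0.826 = $1,375,124.8
City of Orrin Falls: $1,375,124.8 × 0.0053 = $7,288.16144
Redhawk County: $1,375,124.8 × 0.0108 = $14,851.34784
Total tax = $22,139.50928
Effective rate = $22,139.50928 ÷ $1,664,800 = 1.330% of market value

1.330%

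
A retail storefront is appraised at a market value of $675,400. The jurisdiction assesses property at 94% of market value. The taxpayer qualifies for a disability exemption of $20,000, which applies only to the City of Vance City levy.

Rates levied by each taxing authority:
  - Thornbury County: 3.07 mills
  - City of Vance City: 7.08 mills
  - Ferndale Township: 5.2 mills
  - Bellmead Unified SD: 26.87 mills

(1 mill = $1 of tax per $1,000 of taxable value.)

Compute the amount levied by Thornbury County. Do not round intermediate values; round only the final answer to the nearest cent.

$1,949.07

Assessed value = $675,400 × 0.94 = $634,876
Thornbury County taxable value = $634,876 (exemption does not apply)
Thornbury County levy = $634,876 × 0.00307 = $1,949.06932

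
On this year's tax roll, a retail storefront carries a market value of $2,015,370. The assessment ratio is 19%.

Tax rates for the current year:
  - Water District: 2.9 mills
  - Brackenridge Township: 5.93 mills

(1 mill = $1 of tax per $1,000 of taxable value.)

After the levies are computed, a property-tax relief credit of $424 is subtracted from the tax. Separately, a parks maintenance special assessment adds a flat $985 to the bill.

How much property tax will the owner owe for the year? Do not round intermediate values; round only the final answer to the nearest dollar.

Assessed value = $2,015,370 × 0.19 = $382,920.3
Water District: $382,920.3 × 0.0029 = $1,110.46887
Brackenridge Township: $382,920.3 × 0.00593 = $2,270.717379
Levies subtotal = $3,381.186249
After credit = $3,381.186249 − $424 = $2,957.186249
Total = $2,957.186249 + $985 = $3,942.186249

$3,942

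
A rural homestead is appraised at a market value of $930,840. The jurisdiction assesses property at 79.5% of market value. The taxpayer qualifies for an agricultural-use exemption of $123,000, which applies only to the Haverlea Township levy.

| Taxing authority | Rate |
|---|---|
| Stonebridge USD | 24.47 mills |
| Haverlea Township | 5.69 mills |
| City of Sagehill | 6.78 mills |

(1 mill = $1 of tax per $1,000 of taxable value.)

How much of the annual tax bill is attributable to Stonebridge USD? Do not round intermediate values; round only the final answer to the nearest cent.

Assessed value = $930,840 × 0.795 = $740,017.8
Stonebridge USD taxable value = $740,017.8 (exemption does not apply)
Stonebridge USD levy = $740,017.8 × 0.02447 = $18,108.235566

$18,108.24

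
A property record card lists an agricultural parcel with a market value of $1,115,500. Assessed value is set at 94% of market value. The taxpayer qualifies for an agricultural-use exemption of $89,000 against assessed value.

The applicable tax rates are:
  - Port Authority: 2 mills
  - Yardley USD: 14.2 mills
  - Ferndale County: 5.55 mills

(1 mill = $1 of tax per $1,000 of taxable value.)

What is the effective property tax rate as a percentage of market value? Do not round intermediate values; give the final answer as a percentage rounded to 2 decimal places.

1.87%

Assessed value = $1,115,500 × 0.94 = $1,048,570
Taxable value = $1,048,570 − $89,000 = $959,570
Port Authority: $959,570 × 0.002 = $1,919.14
Yardley USD: $959,570 × 0.0142 = $13,625.894
Ferndale County: $959,570 × 0.00555 = $5,325.6135
Total tax = $20,870.6475
Effective rate = $20,870.6475 ÷ $1,115,500 = 1.87% of market value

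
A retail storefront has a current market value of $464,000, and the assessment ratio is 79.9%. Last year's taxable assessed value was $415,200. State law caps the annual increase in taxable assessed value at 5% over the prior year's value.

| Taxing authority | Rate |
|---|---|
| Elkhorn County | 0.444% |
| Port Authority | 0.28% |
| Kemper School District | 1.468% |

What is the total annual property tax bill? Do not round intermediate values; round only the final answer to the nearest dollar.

Uncapped assessed value = $464,000 × 0.799 = $370,736
Cap limit = $415,200 × 1.05 = $435,960
Taxable assessed value = min($370,736, $435,960) = $370,736 (cap does not bind)
Elkhorn County: $370,736 × 0.00444 = $1,646.06784
Port Authority: $370,736 × 0.0028 = $1,038.0608
Kemper School District: $370,736 × 0.01468 = $5,442.40448
Total = $8,126.53312

$8,127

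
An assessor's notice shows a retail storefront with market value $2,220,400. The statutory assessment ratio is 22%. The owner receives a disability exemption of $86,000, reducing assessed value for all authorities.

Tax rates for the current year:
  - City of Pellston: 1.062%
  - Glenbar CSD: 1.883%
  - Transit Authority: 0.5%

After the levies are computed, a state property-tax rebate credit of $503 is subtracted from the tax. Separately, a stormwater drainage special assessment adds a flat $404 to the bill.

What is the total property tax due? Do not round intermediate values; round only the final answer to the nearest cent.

$13,766.71

Assessed value = $2,220,400 × 0.22 = $488,488
Taxable value = $488,488 − $86,000 = $402,488
City of Pellston: $402,488 × 0.01062 = $4,274.42256
Glenbar CSD: $402,488 × 0.01883 = $7,578.84904
Transit Authority: $402,488 × 0.005 = $2,012.44
Levies subtotal = $13,865.7116
After credit = $13,865.7116 − $503 = $13,362.7116
Total = $13,362.7116 + $404 = $13,766.7116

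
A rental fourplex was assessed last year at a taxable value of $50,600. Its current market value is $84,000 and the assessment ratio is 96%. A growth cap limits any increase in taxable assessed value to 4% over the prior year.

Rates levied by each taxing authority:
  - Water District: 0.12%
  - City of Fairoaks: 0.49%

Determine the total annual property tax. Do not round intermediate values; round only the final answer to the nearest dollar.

Uncapped assessed value = $84,000 × 0.96 = $80,640
Cap limit = $50,600 × 1.04 = $52,624
Taxable assessed value = min($80,640, $52,624) = $52,624 (cap binds)
Water District: $52,624 × 0.0012 = $63.1488
City of Fairoaks: $52,624 × 0.0049 = $257.8576
Total = $321.0064

$321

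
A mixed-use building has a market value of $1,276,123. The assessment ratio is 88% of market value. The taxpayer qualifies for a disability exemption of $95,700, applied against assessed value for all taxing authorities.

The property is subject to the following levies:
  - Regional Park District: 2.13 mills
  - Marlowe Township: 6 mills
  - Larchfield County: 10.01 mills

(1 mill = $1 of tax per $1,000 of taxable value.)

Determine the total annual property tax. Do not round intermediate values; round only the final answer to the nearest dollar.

Assessed value = $1,276,123 × 0.88 = $1,122,988.24
Taxable value = $1,122,988.24 − $95,700 = $1,027,288.24
Regional Park District: $1,027,288.24 × 0.00213 = $2,188.1239512
Marlowe Township: $1,027,288.24 × 0.006 = $6,163.72944
Larchfield County: $1,027,288.24 × 0.01001 = $10,283.1552824
Total = $2,188.1239512 + $6,163.72944 + $10,283.1552824 = $18,635.0086736

$18,635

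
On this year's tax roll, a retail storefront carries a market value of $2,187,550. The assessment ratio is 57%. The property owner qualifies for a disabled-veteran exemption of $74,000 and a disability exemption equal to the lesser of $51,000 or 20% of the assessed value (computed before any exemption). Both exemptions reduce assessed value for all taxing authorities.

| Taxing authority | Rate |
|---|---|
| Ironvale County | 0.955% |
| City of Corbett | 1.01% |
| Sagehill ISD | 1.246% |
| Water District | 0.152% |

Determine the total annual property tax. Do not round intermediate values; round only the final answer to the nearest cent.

$37,729.61

Assessed value = $2,187,550 × 0.57 = $1,246,903.5
Disability exemption = min($51,000, 20% × $1,246,903.5) = min($51,000, $249,380.7) = $51,000 (dollar cap binds)
Taxable value = $1,246,903.5 − $74,000 − $51,000 = $1,121,903.5
Ironvale County: $1,121,903.5 × 0.00955 = $10,714.178425
City of Corbett: $1,121,903.5 × 0.0101 = $11,331.22535
Sagehill ISD: $1,121,903.5 × 0.01246 = $13,978.91761
Water District: $1,121,903.5 × 0.00152 = $1,705.29332
Total = $37,729.614705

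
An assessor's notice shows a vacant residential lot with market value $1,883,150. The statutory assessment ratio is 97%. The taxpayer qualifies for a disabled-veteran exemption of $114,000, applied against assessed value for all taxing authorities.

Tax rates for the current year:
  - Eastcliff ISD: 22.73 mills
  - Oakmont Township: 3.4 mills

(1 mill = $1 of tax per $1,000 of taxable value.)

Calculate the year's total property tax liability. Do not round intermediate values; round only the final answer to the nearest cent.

$44,751.69

Assessed value = $1,883,150 × 0.97 = $1,826,655.5
Taxable value = $1,826,655.5 − $114,000 = $1,712,655.5
Eastcliff ISD: $1,712,655.5 × 0.02273 = $38,928.659515
Oakmont Township: $1,712,655.5 × 0.0034 = $5,823.0287
Total = $38,928.659515 + $5,823.0287 = $44,751.688215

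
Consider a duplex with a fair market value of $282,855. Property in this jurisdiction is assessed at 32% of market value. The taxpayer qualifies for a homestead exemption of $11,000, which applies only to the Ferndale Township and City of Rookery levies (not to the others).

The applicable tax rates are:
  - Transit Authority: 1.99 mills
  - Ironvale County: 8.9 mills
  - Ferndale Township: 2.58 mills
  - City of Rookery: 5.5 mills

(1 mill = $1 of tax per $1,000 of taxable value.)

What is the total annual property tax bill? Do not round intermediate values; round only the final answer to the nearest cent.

$1,628.16

Assessed value = $282,855 × 0.32 = $90,513.6
Transit Authority: $90,513.6 × 0.00199 = $180.122064
Ironvale County: $90,513.6 × 0.0089 = $805.57104
Ferndale Township: ($90,513.6 − $11,000) × 0.00258 = $79,513.6 × 0.00258 = $205.145088
City of Rookery: ($90,513.6 − $11,000) × 0.0055 = $79,513.6 × 0.0055 = $437.3248
Total = $1,628.162992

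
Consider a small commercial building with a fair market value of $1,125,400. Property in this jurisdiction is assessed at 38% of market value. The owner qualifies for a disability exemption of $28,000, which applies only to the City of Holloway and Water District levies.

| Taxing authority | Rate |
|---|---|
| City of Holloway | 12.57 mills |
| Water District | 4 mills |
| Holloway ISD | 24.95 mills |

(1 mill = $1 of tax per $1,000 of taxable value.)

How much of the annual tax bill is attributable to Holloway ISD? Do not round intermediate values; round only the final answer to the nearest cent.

Assessed value = $1,125,400 × 0.38 = $427,652
Holloway ISD taxable value = $427,652 (exemption does not apply)
Holloway ISD levy = $427,652 × 0.02495 = $10,669.9174

$10,669.92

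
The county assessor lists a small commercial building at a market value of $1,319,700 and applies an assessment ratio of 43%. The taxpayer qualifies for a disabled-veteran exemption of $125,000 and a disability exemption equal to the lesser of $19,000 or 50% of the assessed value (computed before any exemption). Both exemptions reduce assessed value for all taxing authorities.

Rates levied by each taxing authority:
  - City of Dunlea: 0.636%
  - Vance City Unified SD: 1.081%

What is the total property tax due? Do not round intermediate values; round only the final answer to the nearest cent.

$7,271.00

Assessed value = $1,319,700 × 0.43 = $567,471
Disability exemption = min($19,000, 50% × $567,471) = min($19,000, $283,735.5) = $19,000 (dollar cap binds)
Taxable value = $567,471 − $125,000 − $19,000 = $423,471
City of Dunlea: $423,471 × 0.00636 = $2,693.27556
Vance City Unified SD: $423,471 × 0.01081 = $4,577.72151
Total = $7,270.99707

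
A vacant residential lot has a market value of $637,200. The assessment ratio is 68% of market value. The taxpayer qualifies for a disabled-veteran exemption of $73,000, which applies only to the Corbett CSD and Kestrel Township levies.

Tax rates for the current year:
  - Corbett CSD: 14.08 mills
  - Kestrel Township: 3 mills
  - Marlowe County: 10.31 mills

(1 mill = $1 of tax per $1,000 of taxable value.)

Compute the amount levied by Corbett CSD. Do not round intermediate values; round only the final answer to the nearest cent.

$5,072.97

Assessed value = $637,200 × 0.68 = $433,296
Corbett CSD taxable value = $433,296 − $73,000 = $360,296
Corbett CSD levy = $360,296 × 0.01408 = $5,072.96768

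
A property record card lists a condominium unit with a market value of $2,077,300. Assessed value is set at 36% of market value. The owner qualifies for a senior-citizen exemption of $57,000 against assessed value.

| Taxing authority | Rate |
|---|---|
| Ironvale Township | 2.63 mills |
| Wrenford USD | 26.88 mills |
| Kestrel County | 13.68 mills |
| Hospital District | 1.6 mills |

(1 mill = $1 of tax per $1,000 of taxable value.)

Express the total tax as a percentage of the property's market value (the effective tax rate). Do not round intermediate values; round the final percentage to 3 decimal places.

Assessed value = $2,077,300 × 0.36 = $747,828
Taxable value = $747,828 − $57,000 = $690,828
Ironvale Township: $690,828 × 0.00263 = $1,816.87764
Wrenford USD: $690,828 × 0.02688 = $18,569.45664
Kestrel County: $690,828 × 0.01368 = $9,450.52704
Hospital District: $690,828 × 0.0016 = $1,105.3248
Total tax = $30,942.18612
Effective rate = $30,942.18612 ÷ $2,077,300 = 1.490% of market value

1.490%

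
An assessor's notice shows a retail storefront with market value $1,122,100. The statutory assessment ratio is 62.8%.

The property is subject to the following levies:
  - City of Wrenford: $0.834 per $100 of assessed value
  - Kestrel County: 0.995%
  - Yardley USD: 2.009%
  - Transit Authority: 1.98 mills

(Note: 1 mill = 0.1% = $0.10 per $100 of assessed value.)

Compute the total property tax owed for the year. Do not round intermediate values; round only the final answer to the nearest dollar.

Assessed value = $1,122,100 × 0.628 = $704,678.8
City of Wrenford: $704,678.8 × 0.00834 = $5,877.021192
Kestrel County: $704,678.8 × 0.00995 = $7,011.55406
Yardley USD: $704,678.8 × 0.02009 = $14,156.997092
Transit Authority: $704,678.8 × 0.00198 = $1,395.264024
Total = $28,440.836368

$28,441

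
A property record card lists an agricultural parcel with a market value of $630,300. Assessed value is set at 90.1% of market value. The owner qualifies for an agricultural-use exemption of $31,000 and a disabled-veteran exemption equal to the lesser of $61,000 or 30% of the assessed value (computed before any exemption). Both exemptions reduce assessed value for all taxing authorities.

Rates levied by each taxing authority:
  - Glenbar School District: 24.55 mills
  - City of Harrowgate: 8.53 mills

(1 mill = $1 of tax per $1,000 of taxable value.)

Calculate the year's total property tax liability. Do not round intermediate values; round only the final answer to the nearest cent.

$15,742.78

Assessed value = $630,300 × 0.901 = $567,900.3
Disabled-veteran exemption = min($61,000, 30% × $567,900.3) = min($61,000, $170,370.09) = $61,000 (dollar cap binds)
Taxable value = $567,900.3 − $31,000 − $61,000 = $475,900.3
Glenbar School District: $475,900.3 × 0.02455 = $11,683.352365
City of Harrowgate: $475,900.3 × 0.00853 = $4,059.429559
Total = $15,742.781924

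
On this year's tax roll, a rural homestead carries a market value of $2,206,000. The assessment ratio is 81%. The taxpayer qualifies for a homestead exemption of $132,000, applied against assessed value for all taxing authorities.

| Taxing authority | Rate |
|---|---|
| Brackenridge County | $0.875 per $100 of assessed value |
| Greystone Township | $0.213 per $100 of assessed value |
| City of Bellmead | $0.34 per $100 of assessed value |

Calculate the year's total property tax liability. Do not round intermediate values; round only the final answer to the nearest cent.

$23,631.40

Assessed value = $2,206,000 × 0.81 = $1,786,860
Taxable value = $1,786,860 − $132,000 = $1,654,860
Brackenridge County: $1,654,860 × 0.00875 = $14,480.025
Greystone Township: $1,654,860 × 0.00213 = $3,524.8518
City of Bellmead: $1,654,860 × 0.0034 = $5,626.524
Total = $14,480.025 + $3,524.8518 + $5,626.524 = $23,631.4008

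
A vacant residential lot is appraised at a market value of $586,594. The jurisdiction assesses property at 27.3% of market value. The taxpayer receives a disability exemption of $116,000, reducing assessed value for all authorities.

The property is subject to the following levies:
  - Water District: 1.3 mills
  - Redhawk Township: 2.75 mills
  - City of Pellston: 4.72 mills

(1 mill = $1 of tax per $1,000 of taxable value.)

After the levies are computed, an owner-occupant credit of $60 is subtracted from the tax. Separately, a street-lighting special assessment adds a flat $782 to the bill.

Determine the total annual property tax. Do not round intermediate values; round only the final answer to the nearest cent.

Assessed value = $586,594 × 0.273 = $160,140.162
Taxable value = $160,140.162 − $116,000 = $44,140.162
Water District: $44,140.162 × 0.0013 = $57.3822106
Redhawk Township: $44,140.162 × 0.00275 = $121.3854455
City of Pellston: $44,140.162 × 0.00472 = $208.34156464
Levies subtotal = $387.10922074
After credit = $387.10922074 − $60 = $327.10922074
Total = $327.10922074 + $782 = $1,109.10922074

$1,109.11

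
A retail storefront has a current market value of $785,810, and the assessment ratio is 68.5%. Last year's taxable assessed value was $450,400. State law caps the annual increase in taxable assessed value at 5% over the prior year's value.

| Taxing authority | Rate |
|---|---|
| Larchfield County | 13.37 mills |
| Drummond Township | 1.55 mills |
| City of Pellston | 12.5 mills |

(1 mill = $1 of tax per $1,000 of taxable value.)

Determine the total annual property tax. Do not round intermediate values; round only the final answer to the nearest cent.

$12,967.47

Uncapped assessed value = $785,810 × 0.685 = $538,279.85
Cap limit = $450,400 × 1.05 = $472,920
Taxable assessed value = min($538,279.85, $472,920) = $472,920 (cap binds)
Larchfield County: $472,920 × 0.01337 = $6,322.9404
Drummond Township: $472,920 × 0.00155 = $733.026
City of Pellston: $472,920 × 0.0125 = $5,911.5
Total = $12,967.4664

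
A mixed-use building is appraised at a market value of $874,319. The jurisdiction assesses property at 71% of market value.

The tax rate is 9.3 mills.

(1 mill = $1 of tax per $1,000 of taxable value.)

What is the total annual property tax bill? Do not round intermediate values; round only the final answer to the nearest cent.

Assessed value = $874,319 × 0.71 = $620,766.49
Tax = $620,766.49 × 0.0093 = $5,773.128357

$5,773.13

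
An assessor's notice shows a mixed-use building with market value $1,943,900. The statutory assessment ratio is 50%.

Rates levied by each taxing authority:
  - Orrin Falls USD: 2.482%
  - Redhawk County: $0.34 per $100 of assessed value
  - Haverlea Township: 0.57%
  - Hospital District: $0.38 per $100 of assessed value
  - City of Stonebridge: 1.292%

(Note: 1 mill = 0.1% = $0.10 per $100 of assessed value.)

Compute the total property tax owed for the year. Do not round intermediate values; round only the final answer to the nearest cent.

Assessed value = $1,943,900 × 0.5 = $971,950
Orrin Falls USD: $971,950 × 0.02482 = $24,123.799
Redhawk County: $971,950 × 0.0034 = $3,304.63
Haverlea Township: $971,950 × 0.0057 = $5,540.115
Hospital District: $971,950 × 0.0038 = $3,693.41
City of Stonebridge: $971,950 × 0.01292 = $12,557.594
Total = $49,219.548

$49,219.55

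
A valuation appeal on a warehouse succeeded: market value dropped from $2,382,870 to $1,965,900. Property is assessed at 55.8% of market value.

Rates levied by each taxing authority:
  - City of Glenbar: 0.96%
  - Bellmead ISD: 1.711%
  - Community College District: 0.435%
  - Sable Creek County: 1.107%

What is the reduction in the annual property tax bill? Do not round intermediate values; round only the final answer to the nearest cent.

Old assessed value = $2,382,870 × 0.558 = $1,329,641.46
New assessed value = $1,965,900 × 0.558 = $1,096,972.2
Combined rate = 0.0096 + 0.01711 + 0.00435 + 0.01107 = 0.04213
Old tax = $1,329,641.46 × 0.04213 = $56,017.7947098
New tax = $1,096,972.2 × 0.04213 = $46,215.438786
Reduction = $56,017.7947098 − $46,215.438786 = $9,802.3559238

$9,802.36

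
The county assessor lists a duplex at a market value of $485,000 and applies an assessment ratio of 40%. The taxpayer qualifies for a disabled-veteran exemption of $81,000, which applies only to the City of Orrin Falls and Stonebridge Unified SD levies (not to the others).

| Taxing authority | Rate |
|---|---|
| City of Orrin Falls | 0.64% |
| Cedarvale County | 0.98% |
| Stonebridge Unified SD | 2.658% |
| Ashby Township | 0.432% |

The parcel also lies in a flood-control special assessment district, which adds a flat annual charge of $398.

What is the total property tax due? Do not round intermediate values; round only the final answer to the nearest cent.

Assessed value = $485,000 × 0.4 = $194,000
City of Orrin Falls: ($194,000 − $81,000) × 0.0064 = $113,000 × 0.0064 = $723.2
Cedarvale County: $194,000 × 0.0098 = $1,901.2
Stonebridge Unified SD: ($194,000 − $81,000) × 0.02658 = $113,000 × 0.02658 = $3,003.54
Ashby Township: $194,000 × 0.00432 = $838.08
Levies subtotal = $6,466.02
Total = $6,466.02 + $398 = $6,864.02

$6,864.02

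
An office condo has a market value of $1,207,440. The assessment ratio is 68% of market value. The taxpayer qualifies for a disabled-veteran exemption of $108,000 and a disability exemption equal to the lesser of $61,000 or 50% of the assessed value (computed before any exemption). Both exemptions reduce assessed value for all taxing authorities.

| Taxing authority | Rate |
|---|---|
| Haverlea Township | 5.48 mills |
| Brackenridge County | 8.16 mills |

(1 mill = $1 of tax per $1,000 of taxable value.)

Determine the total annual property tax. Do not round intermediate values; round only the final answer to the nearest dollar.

Assessed value = $1,207,440 × 0.68 = $821,059.2
Disability exemption = min($61,000, 50% × $821,059.2) = min($61,000, $410,529.6) = $61,000 (dollar cap binds)
Taxable value = $821,059.2 − $108,000 − $61,000 = $652,059.2
Haverlea Township: $652,059.2 × 0.00548 = $3,573.284416
Brackenridge County: $652,059.2 × 0.00816 = $5,320.803072
Total = $8,894.087488

$8,894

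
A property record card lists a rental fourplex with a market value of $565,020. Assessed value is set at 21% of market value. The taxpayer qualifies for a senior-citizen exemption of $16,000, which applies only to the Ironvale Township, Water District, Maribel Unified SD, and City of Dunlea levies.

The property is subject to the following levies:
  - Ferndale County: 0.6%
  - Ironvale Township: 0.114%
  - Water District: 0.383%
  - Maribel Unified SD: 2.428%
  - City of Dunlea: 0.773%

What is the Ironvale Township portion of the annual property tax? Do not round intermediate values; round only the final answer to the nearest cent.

Assessed value = $565,020 × 0.21 = $118,654.2
Ironvale Township taxable value = $118,654.2 − $16,000 = $102,654.2
Ironvale Township levy = $102,654.2 × 0.00114 = $117.025788

$117.03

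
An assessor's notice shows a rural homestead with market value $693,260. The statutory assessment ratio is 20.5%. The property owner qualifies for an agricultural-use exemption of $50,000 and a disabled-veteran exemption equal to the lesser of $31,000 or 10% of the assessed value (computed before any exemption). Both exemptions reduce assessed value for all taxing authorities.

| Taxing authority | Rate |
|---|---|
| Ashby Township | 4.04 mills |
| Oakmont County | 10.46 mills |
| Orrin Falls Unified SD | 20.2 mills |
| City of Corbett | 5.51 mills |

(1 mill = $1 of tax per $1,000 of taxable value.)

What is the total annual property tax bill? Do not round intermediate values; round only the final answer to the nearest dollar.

Assessed value = $693,260 × 0.205 = $142,118.3
Disabled-veteran exemption = min($31,000, 10% × $142,118.3) = min($31,000, $14,211.83) = $14,211.83 (percentage binds)
Taxable value = $142,118.3 − $50,000 − $14,211.83 = $77,906.47
Ashby Township: $77,906.47 × 0.00404 = $314.7421388
Oakmont County: $77,906.47 × 0.01046 = $814.9016762
Orrin Falls Unified SD: $77,906.47 × 0.0202 = $1,573.710694
City of Corbett: $77,906.47 × 0.00551 = $429.2646497
Total = $3,132.6191587

$3,133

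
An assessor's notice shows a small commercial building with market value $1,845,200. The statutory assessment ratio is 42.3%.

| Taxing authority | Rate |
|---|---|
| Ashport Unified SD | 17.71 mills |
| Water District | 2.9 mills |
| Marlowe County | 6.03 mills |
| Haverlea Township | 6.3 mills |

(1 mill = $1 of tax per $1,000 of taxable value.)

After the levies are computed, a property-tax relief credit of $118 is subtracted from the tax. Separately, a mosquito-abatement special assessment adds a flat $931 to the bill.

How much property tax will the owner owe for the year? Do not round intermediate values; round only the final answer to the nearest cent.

Assessed value = $1,845,200 × 0.423 = $780,519.6
Ashport Unified SD: $780,519.6 × 0.01771 = $13,823.002116
Water District: $780,519.6 × 0.0029 = $2,263.50684
Marlowe County: $780,519.6 × 0.00603 = $4,706.533188
Haverlea Township: $780,519.6 × 0.0063 = $4,917.27348
Levies subtotal = $25,710.315624
After credit = $25,710.315624 − $118 = $25,592.315624
Total = $25,592.315624 + $931 = $26,523.315624

$26,523.32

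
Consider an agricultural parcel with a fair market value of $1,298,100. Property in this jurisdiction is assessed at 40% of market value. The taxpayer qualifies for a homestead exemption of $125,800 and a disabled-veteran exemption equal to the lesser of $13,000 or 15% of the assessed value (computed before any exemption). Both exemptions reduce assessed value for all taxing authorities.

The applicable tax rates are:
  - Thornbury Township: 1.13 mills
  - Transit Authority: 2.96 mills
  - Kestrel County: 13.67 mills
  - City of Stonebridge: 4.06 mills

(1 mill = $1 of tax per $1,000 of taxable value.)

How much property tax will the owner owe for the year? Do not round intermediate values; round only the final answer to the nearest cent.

$8,301.20

Assessed value = $1,298,100 × 0.4 = $519,240
Disabled-veteran exemption = min($13,000, 15% × $519,240) = min($13,000, $77,886) = $13,000 (dollar cap binds)
Taxable value = $519,240 − $125,800 − $13,000 = $380,440
Thornbury Township: $380,440 × 0.00113 = $429.8972
Transit Authority: $380,440 × 0.00296 = $1,126.1024
Kestrel County: $380,440 × 0.01367 = $5,200.6148
City of Stonebridge: $380,440 × 0.00406 = $1,544.5864
Total = $8,301.2008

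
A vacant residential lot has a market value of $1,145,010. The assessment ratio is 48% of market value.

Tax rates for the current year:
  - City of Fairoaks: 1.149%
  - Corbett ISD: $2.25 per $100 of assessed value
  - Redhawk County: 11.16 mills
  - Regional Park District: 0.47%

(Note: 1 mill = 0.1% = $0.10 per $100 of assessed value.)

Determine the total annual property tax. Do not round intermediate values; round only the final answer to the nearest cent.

Assessed value = $1,145,010 × 0.48 = $549,604.8
City of Fairoaks: $549,604.8 × 0.01149 = $6,314.959152
Corbett ISD: $549,604.8 × 0.0225 = $12,366.108
Redhawk County: $549,604.8 × 0.01116 = $6,133.589568
Regional Park District: $549,604.8 × 0.0047 = $2,583.14256
Total = $27,397.79928

$27,397.80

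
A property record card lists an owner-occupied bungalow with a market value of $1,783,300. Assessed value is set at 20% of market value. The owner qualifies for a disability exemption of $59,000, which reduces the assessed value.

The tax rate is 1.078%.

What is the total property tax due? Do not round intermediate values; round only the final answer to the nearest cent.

Assessed value = $1,783,300 × 0.2 = $356,660
Taxable value = $356,660 − $59,000 = $297,660
Tax = $297,660 × 0.01078 = $3,208.7748

$3,208.77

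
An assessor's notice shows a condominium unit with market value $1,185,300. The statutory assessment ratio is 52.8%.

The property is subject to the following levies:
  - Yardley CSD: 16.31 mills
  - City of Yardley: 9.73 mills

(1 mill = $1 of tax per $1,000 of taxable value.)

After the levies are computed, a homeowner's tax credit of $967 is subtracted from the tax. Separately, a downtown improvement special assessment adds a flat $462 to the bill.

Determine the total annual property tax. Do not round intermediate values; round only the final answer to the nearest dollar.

$15,792

Assessed value = $1,185,300 × 0.528 = $625,838.4
Yardley CSD: $625,838.4 × 0.01631 = $10,207.424304
City of Yardley: $625,838.4 × 0.00973 = $6,089.407632
Levies subtotal = $16,296.831936
After credit = $16,296.831936 − $967 = $15,329.831936
Total = $15,329.831936 + $462 = $15,791.831936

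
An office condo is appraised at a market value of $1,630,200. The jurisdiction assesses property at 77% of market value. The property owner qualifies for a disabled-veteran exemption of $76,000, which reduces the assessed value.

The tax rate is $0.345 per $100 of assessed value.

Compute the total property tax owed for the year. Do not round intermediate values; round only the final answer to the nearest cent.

$4,068.43

Assessed value = $1,630,200 × 0.77 = $1,255,254
Taxable value = $1,255,254 − $76,000 = $1,179,254
Tax = $1,179,254 × 0.00345 = $4,068.4263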